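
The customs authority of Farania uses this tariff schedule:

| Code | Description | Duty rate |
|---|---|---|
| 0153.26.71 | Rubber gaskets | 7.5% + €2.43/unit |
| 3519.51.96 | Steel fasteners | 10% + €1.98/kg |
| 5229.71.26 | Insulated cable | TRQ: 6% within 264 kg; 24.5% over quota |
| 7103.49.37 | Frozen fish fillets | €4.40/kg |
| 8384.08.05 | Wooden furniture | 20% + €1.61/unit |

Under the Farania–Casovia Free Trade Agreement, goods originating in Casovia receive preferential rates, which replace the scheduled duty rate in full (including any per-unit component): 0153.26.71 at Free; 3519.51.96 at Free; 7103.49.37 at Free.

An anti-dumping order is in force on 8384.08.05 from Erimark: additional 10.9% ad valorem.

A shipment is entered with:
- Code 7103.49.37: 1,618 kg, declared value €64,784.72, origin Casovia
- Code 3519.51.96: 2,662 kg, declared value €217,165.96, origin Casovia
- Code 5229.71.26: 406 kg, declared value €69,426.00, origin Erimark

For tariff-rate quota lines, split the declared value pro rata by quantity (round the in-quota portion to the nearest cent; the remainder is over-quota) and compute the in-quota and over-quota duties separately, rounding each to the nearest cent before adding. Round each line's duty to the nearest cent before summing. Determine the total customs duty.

Line 1 (7103.49.37, Casovia, 1,618 kg, €64,784.72):
Base rate for 7103.49.37 is €4.40/kg.
Origin Casovia qualifies under the Farania–Casovia agreement and 7103.49.37 is covered: preferential rate Free applies instead.
Duty = €64,784.72 × 0% = €0.00.
Line 2 (3519.51.96, Casovia, 2,662 kg, €217,165.96):
Base rate for 3519.51.96 is 10% + €1.98/kg.
Origin Casovia qualifies under the Farania–Casovia agreement and 3519.51.96 is covered: preferential rate Free applies instead.
Duty = €217,165.96 × 0% = €0.00.
Line 3 (5229.71.26, Erimark, 406 kg, €69,426.00):
Code 5229.71.26 is under a tariff-rate quota (threshold 264 kg). In-quota: 264 kg at 6%; over-quota: 142 kg at 24.5%.
Pro-rata value split: in-quota = €69,426.00 × 264/406 = €45,144.00; over-quota = €69,426.00 − €45,144.00 = €24,282.00.
In-quota duty = €45,144.00 × 6% = €2,708.64. Over-quota duty = €24,282.00 × 24.5% = €5,949.09.
Line duty = €2,708.64 + €5,949.09 = €8,657.73.
Total = €0.00 + €0.00 + €8,657.73 = €8,657.73.

€8,657.73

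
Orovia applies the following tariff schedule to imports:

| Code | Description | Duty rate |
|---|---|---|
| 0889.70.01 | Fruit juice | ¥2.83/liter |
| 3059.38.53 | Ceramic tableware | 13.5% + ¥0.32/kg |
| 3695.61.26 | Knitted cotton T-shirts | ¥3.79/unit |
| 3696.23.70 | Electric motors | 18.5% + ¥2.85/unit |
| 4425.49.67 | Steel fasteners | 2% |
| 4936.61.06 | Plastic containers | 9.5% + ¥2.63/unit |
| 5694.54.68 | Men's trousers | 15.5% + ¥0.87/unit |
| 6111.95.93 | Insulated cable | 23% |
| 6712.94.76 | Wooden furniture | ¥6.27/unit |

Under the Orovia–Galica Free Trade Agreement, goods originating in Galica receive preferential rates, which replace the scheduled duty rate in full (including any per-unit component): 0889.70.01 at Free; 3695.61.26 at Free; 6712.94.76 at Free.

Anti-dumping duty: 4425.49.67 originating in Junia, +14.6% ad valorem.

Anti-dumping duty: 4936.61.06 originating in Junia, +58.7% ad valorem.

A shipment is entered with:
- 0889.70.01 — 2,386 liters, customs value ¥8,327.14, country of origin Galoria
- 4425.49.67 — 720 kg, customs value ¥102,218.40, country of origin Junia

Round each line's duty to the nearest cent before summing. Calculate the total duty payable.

Line 1 (0889.70.01, Galoria, 2,386 liters, ¥8,327.14):
Base rate for 0889.70.01 is ¥2.83/liter.
0889.70.01 has an FTA preferential rate, but origin Galoria is not Galica; base rate stands.
Duty = 2,386 × ¥2.83 = ¥6,752.38.
Line 2 (4425.49.67, Junia, 720 kg, ¥102,218.40):
Base rate for 4425.49.67 is 2%.
Additional duty on 4425.49.67 from Junia: +14.6%. Applied ad valorem rate: 2% + 14.6% = 16.6%.
Duty = ¥102,218.40 × 16.6% = ¥16,968.25.
Total = ¥6,752.38 + ¥16,968.25 = ¥23,720.63.

¥23,720.63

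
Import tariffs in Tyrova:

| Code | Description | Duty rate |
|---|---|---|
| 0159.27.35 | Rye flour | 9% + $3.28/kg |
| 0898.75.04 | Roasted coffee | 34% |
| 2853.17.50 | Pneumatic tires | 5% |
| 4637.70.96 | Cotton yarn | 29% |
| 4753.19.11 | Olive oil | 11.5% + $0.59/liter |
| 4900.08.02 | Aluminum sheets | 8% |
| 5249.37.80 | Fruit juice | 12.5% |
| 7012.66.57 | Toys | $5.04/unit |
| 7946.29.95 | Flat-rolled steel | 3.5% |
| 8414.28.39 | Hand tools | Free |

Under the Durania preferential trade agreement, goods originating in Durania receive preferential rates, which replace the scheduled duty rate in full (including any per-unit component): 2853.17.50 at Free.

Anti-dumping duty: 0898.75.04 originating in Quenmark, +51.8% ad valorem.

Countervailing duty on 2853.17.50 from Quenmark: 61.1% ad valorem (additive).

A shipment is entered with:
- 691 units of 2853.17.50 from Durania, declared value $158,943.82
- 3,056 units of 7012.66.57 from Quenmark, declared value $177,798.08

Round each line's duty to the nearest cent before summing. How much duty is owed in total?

$15,402.24

Line 1 (2853.17.50, Durania, 691 units, $158,943.82):
Base rate for 2853.17.50 is 5%.
Origin Durania qualifies under the Tyrova–Durania agreement and 2853.17.50 is covered: preferential rate Free applies instead.
The additional-duty order on 2853.17.50 targets Quenmark, not Durania; it does not apply.
Duty = $158,943.82 × 0% = $0.00.
Line 2 (7012.66.57, Quenmark, 3,056 units, $177,798.08):
Base rate for 7012.66.57 is $5.04/unit.
Duty = 3,056 × $5.04 = $15,402.24.
Total = $0.00 + $15,402.24 = $15,402.24.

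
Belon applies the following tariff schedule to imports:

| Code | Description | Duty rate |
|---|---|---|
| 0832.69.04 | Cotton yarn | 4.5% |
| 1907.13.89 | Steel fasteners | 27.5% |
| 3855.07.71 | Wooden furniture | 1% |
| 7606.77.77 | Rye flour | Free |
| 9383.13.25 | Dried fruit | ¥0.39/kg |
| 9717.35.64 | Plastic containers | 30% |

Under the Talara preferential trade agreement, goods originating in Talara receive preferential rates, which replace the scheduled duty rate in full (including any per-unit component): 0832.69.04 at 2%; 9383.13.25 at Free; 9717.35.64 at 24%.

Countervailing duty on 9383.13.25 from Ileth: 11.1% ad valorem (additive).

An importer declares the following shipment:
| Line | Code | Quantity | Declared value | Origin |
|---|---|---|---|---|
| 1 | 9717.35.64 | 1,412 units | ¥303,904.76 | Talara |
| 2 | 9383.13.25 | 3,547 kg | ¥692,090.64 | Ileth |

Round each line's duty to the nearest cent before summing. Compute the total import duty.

Line 1 (9717.35.64, Talara, 1,412 units, ¥303,904.76):
Base rate for 9717.35.64 is 30%.
Origin Talara qualifies under the Belon–Talara agreement and 9717.35.64 is covered: preferential rate 24% applies instead.
Duty = ¥303,904.76 × 24% = ¥72,937.14.
Line 2 (9383.13.25, Ileth, 3,547 kg, ¥692,090.64):
Base rate for 9383.13.25 is ¥0.39/kg.
9383.13.25 has an FTA preferential rate, but origin Ileth is not Talara; base rate stands.
Additional duty on 9383.13.25 from Ileth: +11.1% ad valorem. Applied ad valorem rate = 11.1%.
Duty = ¥692,090.64 × 11.1% + 3,547 × ¥0.39 = ¥78,205.39.
Total = ¥72,937.14 + ¥78,205.39 = ¥151,142.53.

¥151,142.53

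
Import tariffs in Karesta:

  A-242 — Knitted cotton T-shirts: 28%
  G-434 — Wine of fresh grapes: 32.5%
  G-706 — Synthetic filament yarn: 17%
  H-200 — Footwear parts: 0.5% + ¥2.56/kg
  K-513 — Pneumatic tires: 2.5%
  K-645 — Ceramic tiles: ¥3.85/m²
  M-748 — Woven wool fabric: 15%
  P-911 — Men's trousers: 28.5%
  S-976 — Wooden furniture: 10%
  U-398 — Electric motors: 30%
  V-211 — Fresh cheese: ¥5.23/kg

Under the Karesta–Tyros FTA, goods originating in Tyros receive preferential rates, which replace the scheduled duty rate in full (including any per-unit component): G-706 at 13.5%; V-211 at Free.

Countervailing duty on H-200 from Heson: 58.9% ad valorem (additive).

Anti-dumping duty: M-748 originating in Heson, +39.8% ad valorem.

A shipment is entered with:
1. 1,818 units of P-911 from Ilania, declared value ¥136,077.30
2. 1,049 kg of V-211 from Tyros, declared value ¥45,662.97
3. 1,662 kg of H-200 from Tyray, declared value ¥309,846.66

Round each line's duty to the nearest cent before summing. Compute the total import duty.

¥44,585.98

Line 1 (P-911, Ilania, 1,818 units, ¥136,077.30):
Base rate for P-911 is 28.5%.
Duty = ¥136,077.30 × 28.5% = ¥38,782.03.
Line 2 (V-211, Tyros, 1,049 kg, ¥45,662.97):
Base rate for V-211 is ¥5.23/kg.
Origin Tyros qualifies under the Karesta–Tyros agreement and V-211 is covered: preferential rate Free applies instead.
Duty = ¥45,662.97 × 0% = ¥0.00.
Line 3 (H-200, Tyray, 1,662 kg, ¥309,846.66):
Base rate for H-200 is 0.5% + ¥2.56/kg.
The additional-duty order on H-200 targets Heson, not Tyray; it does not apply.
Duty = ¥309,846.66 × 0.5% + 1,662 × ¥2.56 = ¥5,803.95.
Total = ¥38,782.03 + ¥0.00 + ¥5,803.95 = ¥44,585.98.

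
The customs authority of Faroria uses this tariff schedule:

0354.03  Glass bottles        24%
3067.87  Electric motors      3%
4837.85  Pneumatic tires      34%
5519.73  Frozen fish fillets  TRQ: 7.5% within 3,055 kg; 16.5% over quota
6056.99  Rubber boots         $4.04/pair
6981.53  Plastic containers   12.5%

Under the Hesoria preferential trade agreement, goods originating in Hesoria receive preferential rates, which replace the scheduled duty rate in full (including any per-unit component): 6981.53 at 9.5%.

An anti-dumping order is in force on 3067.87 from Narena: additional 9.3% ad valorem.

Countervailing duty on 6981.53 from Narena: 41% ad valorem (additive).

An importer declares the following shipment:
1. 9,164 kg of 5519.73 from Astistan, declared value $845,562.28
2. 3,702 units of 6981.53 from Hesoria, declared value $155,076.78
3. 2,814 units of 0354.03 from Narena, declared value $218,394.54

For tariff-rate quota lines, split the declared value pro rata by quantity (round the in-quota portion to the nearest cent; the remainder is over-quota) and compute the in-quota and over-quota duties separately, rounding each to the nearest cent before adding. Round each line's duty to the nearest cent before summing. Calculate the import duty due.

$181,295.12

Line 1 (5519.73, Astistan, 9,164 kg, $845,562.28):
Code 5519.73 is under a tariff-rate quota (threshold 3,055 kg). In-quota: 3,055 kg at 7.5%; over-quota: 6,109 kg at 16.5%.
Pro-rata value split: in-quota = $845,562.28 × 3,055/9,164 = $281,884.85; over-quota = $845,562.28 − $281,884.85 = $563,677.43.
In-quota duty = $281,884.85 × 7.5% = $21,141.36. Over-quota duty = $563,677.43 × 16.5% = $93,006.78.
Line duty = $21,141.36 + $93,006.78 = $114,148.14.
Line 2 (6981.53, Hesoria, 3,702 units, $155,076.78):
Base rate for 6981.53 is 12.5%.
Origin Hesoria qualifies under the Faroria–Hesoria agreement and 6981.53 is covered: preferential rate 9.5% applies instead.
The additional-duty order on 6981.53 targets Narena, not Hesoria; it does not apply.
Duty = $155,076.78 × 9.5% = $14,732.29.
Line 3 (0354.03, Narena, 2,814 units, $218,394.54):
Base rate for 0354.03 is 24%.
Duty = $218,394.54 × 24% = $52,414.69.
Total = $114,148.14 + $14,732.29 + $52,414.69 = $181,295.12.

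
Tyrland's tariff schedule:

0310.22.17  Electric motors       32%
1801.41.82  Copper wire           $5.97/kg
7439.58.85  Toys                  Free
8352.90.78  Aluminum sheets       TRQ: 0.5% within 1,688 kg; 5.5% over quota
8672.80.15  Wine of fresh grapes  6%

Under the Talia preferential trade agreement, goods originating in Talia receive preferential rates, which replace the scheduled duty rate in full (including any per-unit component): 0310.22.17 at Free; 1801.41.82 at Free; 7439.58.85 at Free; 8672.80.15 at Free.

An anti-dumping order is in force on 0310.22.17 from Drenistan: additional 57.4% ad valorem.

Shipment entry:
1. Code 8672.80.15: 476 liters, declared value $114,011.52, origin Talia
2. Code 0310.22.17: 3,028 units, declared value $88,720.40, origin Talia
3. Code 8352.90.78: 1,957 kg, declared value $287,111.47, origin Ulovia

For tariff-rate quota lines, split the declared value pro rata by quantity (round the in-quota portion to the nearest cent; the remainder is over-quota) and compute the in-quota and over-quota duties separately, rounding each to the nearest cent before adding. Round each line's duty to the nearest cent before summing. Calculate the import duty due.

$3,408.80

Line 1 (8672.80.15, Talia, 476 liters, $114,011.52):
Base rate for 8672.80.15 is 6%.
Origin Talia qualifies under the Tyrland–Talia agreement and 8672.80.15 is covered: preferential rate Free applies instead.
Duty = $114,011.52 × 0% = $0.00.
Line 2 (0310.22.17, Talia, 3,028 units, $88,720.40):
Base rate for 0310.22.17 is 32%.
Origin Talia qualifies under the Tyrland–Talia agreement and 0310.22.17 is covered: preferential rate Free applies instead.
The additional-duty order on 0310.22.17 targets Drenistan, not Talia; it does not apply.
Duty = $88,720.40 × 0% = $0.00.
Line 3 (8352.90.78, Ulovia, 1,957 kg, $287,111.47):
Code 8352.90.78 is under a tariff-rate quota (threshold 1,688 kg). In-quota: 1,688 kg at 0.5%; over-quota: 269 kg at 5.5%.
Pro-rata value split: in-quota = $287,111.47 × 1,688/1,957 = $247,646.48; over-quota = $287,111.47 − $247,646.48 = $39,464.99.
In-quota duty = $247,646.48 × 0.5% = $1,238.23. Over-quota duty = $39,464.99 × 5.5% = $2,170.57.
Line duty = $1,238.23 + $2,170.57 = $3,408.80.
Total = $0.00 + $0.00 + $3,408.80 = $3,408.80.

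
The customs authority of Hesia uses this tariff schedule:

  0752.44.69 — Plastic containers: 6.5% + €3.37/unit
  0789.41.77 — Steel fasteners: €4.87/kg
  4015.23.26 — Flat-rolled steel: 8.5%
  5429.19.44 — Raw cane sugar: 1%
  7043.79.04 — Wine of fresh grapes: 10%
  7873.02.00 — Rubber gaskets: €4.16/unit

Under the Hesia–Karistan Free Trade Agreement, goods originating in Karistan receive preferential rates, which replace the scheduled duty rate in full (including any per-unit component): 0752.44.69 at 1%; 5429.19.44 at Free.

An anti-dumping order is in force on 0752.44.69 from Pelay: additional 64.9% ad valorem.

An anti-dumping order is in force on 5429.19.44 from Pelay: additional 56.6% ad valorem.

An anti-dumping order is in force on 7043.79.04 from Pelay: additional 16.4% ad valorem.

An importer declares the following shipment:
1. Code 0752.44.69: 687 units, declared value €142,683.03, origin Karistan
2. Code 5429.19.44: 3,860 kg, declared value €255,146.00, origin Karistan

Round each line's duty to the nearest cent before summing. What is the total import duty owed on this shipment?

€1,426.83

Line 1 (0752.44.69, Karistan, 687 units, €142,683.03):
Base rate for 0752.44.69 is 6.5% + €3.37/unit.
Origin Karistan qualifies under the Hesia–Karistan agreement and 0752.44.69 is covered: preferential rate 1% applies instead.
The additional-duty order on 0752.44.69 targets Pelay, not Karistan; it does not apply.
Duty = €142,683.03 × 1% = €1,426.83.
Line 2 (5429.19.44, Karistan, 3,860 kg, €255,146.00):
Base rate for 5429.19.44 is 1%.
Origin Karistan qualifies under the Hesia–Karistan agreement and 5429.19.44 is covered: preferential rate Free applies instead.
The additional-duty order on 5429.19.44 targets Pelay, not Karistan; it does not apply.
Duty = €255,146.00 × 0% = €0.00.
Total = €1,426.83 + €0.00 = €1,426.83.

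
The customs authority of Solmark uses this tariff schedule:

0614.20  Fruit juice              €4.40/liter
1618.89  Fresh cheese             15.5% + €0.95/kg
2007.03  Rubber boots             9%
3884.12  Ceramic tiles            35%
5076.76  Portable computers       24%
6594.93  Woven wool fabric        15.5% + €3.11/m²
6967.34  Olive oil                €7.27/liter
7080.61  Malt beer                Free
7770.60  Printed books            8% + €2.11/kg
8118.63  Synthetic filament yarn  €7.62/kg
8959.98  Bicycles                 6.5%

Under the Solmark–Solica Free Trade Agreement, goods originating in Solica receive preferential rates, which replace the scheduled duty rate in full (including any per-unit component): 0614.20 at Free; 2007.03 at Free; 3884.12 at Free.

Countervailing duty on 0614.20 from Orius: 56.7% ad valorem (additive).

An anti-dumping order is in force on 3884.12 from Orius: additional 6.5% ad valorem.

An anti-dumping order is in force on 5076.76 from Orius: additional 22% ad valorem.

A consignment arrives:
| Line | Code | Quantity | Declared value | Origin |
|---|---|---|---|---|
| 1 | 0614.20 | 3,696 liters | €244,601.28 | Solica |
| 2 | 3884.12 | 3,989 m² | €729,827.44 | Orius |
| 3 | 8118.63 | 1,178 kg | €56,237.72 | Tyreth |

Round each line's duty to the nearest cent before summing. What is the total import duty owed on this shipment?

€311,854.75

Line 1 (0614.20, Solica, 3,696 liters, €244,601.28):
Base rate for 0614.20 is €4.40/liter.
Origin Solica qualifies under the Solmark–Solica agreement and 0614.20 is covered: preferential rate Free applies instead.
The additional-duty order on 0614.20 targets Orius, not Solica; it does not apply.
Duty = €244,601.28 × 0% = €0.00.
Line 2 (3884.12, Orius, 3,989 m², €729,827.44):
Base rate for 3884.12 is 35%.
3884.12 has an FTA preferential rate, but origin Orius is not Solica; base rate stands.
Additional duty on 3884.12 from Orius: +6.5%. Applied ad valorem rate: 35% + 6.5% = 41.5%.
Duty = €729,827.44 × 41.5% = €302,878.39.
Line 3 (8118.63, Tyreth, 1,178 kg, €56,237.72):
Base rate for 8118.63 is €7.62/kg.
Duty = 1,178 × €7.62 = €8,976.36.
Total = €0.00 + €302,878.39 + €8,976.36 = €311,854.75.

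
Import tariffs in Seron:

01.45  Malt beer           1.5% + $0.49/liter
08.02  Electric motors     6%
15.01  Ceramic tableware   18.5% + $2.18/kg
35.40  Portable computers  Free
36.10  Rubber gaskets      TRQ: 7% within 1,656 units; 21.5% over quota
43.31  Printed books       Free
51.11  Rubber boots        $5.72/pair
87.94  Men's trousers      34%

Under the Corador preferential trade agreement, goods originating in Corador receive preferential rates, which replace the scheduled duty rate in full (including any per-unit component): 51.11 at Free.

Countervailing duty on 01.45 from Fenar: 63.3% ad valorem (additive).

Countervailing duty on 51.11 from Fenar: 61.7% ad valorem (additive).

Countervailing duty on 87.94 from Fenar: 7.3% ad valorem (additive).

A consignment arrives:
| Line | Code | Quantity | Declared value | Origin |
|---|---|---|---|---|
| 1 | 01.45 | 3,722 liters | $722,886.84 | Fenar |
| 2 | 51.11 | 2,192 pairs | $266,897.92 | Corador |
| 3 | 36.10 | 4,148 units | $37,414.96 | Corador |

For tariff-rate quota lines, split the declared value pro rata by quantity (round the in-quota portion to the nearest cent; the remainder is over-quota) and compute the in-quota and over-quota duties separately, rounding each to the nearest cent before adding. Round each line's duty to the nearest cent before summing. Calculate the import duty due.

$476,132.79

Line 1 (01.45, Fenar, 3,722 liters, $722,886.84):
Base rate for 01.45 is 1.5% + $0.49/liter.
Additional duty on 01.45 from Fenar: +63.3%. Applied ad valorem rate: 1.5% + 63.3% = 64.8%.
Duty = $722,886.84 × 64.8% + 3,722 × $0.49 = $470,254.45.
Line 2 (51.11, Corador, 2,192 pairs, $266,897.92):
Base rate for 51.11 is $5.72/pair.
Origin Corador qualifies under the Seron–Corador agreement and 51.11 is covered: preferential rate Free applies instead.
The additional-duty order on 51.11 targets Fenar, not Corador; it does not apply.
Duty = $266,897.92 × 0% = $0.00.
Line 3 (36.10, Corador, 4,148 units, $37,414.96):
Code 36.10 is under a tariff-rate quota (threshold 1,656 units). In-quota: 1,656 units at 7%; over-quota: 2,492 units at 21.5%.
Pro-rata value split: in-quota = $37,414.96 × 1,656/4,148 = $14,937.12; over-quota = $37,414.96 − $14,937.12 = $22,477.84.
In-quota duty = $14,937.12 × 7% = $1,045.60. Over-quota duty = $22,477.84 × 21.5% = $4,832.74.
Line duty = $1,045.60 + $4,832.74 = $5,878.34.
Total = $470,254.45 + $0.00 + $5,878.34 = $476,132.79.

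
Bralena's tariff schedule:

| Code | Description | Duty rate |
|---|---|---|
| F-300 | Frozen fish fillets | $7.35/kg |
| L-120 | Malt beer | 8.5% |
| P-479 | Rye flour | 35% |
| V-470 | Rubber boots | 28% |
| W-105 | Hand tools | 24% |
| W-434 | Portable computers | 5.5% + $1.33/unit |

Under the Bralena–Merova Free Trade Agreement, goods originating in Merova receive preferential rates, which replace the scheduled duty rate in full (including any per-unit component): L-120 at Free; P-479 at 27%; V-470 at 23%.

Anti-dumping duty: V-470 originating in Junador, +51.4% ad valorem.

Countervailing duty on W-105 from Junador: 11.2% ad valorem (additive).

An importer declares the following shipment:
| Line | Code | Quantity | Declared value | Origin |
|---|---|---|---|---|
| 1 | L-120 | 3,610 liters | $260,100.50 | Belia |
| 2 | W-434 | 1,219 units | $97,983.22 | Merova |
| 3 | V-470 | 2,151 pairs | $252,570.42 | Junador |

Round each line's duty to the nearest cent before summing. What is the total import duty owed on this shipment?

$229,659.80

Line 1 (L-120, Belia, 3,610 liters, $260,100.50):
Base rate for L-120 is 8.5%.
L-120 has an FTA preferential rate, but origin Belia is not Merova; base rate stands.
Duty = $260,100.50 × 8.5% = $22,108.54.
Line 2 (W-434, Merova, 1,219 units, $97,983.22):
Base rate for W-434 is 5.5% + $1.33/unit.
Origin Merova is the FTA partner but W-434 is not on the preference list; base rate stands.
Duty = $97,983.22 × 5.5% + 1,219 × $1.33 = $7,010.35.
Line 3 (V-470, Junador, 2,151 pairs, $252,570.42):
Base rate for V-470 is 28%.
V-470 has an FTA preferential rate, but origin Junador is not Merova; base rate stands.
Additional duty on V-470 from Junador: +51.4%. Applied ad valorem rate: 28% + 51.4% = 79.4%.
Duty = $252,570.42 × 79.4% = $200,540.91.
Total = $22,108.54 + $7,010.35 + $200,540.91 = $229,659.80.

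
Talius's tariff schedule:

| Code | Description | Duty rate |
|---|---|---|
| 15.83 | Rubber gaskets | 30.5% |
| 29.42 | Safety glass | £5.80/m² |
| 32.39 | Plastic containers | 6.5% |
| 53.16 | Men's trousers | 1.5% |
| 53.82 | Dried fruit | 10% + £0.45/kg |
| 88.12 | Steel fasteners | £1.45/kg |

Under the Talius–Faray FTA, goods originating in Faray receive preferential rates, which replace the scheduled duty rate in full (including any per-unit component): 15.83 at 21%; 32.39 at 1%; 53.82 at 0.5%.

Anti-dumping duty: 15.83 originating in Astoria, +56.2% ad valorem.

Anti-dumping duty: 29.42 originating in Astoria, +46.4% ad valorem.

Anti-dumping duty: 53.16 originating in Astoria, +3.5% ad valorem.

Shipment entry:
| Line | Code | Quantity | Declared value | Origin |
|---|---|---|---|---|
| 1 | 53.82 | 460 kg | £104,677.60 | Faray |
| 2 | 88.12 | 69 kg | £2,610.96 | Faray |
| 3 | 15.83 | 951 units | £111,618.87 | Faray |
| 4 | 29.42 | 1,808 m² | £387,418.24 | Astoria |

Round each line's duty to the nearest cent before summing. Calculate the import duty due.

Line 1 (53.82, Faray, 460 kg, £104,677.60):
Base rate for 53.82 is 10% + £0.45/kg.
Origin Faray qualifies under the Talius–Faray agreement and 53.82 is covered: preferential rate 0.5% applies instead.
Duty = £104,677.60 × 0.5% = £523.39.
Line 2 (88.12, Faray, 69 kg, £2,610.96):
Base rate for 88.12 is £1.45/kg.
Origin Faray is the FTA partner but 88.12 is not on the preference list; base rate stands.
Duty = 69 × £1.45 = £100.05.
Line 3 (15.83, Faray, 951 units, £111,618.87):
Base rate for 15.83 is 30.5%.
Origin Faray qualifies under the Talius–Faray agreement and 15.83 is covered: preferential rate 21% applies instead.
The additional-duty order on 15.83 targets Astoria, not Faray; it does not apply.
Duty = £111,618.87 × 21% = £23,439.96.
Line 4 (29.42, Astoria, 1,808 m², £387,418.24):
Base rate for 29.42 is £5.80/m².
Additional duty on 29.42 from Astoria: +46.4% ad valorem. Applied ad valorem rate = 46.4%.
Duty = £387,418.24 × 46.4% + 1,808 × £5.80 = £190,248.46.
Total = £523.39 + £100.05 + £23,439.96 + £190,248.46 = £214,311.86.

£214,311.86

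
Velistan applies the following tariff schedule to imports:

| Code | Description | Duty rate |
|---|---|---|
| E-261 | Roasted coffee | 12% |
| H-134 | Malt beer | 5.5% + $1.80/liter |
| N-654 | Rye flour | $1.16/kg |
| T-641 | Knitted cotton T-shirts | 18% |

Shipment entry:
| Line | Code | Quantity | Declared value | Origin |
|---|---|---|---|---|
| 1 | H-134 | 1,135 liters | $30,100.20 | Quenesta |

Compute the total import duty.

$3,698.51

Line 1 (H-134, Quenesta, 1,135 liters, $30,100.20):
Base rate for H-134 is 5.5% + $1.80/liter.
Duty = $30,100.20 × 5.5% + 1,135 × $1.80 = $3,698.51.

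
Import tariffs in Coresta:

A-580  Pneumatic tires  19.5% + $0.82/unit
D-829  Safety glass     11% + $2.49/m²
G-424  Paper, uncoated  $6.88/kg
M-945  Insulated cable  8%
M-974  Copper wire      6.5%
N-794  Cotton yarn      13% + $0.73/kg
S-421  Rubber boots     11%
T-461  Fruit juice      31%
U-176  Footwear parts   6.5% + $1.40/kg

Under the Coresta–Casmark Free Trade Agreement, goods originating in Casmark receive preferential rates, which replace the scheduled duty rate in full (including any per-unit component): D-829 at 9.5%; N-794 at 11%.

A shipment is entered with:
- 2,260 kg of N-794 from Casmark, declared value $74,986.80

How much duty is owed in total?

Line 1 (N-794, Casmark, 2,260 kg, $74,986.80):
Base rate for N-794 is 13% + $0.73/kg.
Origin Casmark qualifies under the Coresta–Casmark agreement and N-794 is covered: preferential rate 11% applies instead.
Duty = $74,986.80 × 11% = $8,248.55.

$8,248.55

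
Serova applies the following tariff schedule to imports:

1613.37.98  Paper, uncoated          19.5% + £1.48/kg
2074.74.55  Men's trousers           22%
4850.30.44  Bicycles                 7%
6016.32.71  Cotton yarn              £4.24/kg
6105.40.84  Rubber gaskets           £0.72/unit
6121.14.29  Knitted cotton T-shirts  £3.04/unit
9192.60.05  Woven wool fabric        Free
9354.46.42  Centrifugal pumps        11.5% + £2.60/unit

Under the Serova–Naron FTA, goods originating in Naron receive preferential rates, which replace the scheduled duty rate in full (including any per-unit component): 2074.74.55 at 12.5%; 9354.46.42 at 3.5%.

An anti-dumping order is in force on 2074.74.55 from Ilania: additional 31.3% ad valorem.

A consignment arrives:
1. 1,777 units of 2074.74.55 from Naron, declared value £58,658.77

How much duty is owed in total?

£7,332.35

Line 1 (2074.74.55, Naron, 1,777 units, £58,658.77):
Base rate for 2074.74.55 is 22%.
Origin Naron qualifies under the Serova–Naron agreement and 2074.74.55 is covered: preferential rate 12.5% applies instead.
The additional-duty order on 2074.74.55 targets Ilania, not Naron; it does not apply.
Duty = £58,658.77 × 12.5% = £7,332.35.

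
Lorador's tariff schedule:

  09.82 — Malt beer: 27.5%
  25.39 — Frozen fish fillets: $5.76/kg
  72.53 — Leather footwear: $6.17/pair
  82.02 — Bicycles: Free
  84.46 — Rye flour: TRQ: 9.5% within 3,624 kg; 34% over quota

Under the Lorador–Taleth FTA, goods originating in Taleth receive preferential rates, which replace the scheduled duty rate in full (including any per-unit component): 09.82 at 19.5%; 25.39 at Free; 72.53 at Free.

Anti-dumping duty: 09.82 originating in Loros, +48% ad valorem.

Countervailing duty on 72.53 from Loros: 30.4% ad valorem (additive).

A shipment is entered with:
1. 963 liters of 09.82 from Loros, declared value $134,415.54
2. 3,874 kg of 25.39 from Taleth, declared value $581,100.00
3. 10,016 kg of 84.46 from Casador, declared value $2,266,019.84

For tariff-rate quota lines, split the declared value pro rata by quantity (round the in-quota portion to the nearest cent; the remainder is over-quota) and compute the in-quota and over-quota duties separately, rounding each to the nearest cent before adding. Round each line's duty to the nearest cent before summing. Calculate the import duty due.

$671,056.51

Line 1 (09.82, Loros, 963 liters, $134,415.54):
Base rate for 09.82 is 27.5%.
09.82 has an FTA preferential rate, but origin Loros is not Taleth; base rate stands.
Additional duty on 09.82 from Loros: +48%. Applied ad valorem rate: 27.5% + 48% = 75.5%.
Duty = $134,415.54 × 75.5% = $101,483.73.
Line 2 (25.39, Taleth, 3,874 kg, $581,100.00):
Base rate for 25.39 is $5.76/kg.
Origin Taleth qualifies under the Lorador–Taleth agreement and 25.39 is covered: preferential rate Free applies instead.
Duty = $581,100.00 × 0% = $0.00.
Line 3 (84.46, Casador, 10,016 kg, $2,266,019.84):
Code 84.46 is under a tariff-rate quota (threshold 3,624 kg). In-quota: 3,624 kg at 9.5%; over-quota: 6,392 kg at 34%.
Pro-rata value split: in-quota = $2,266,019.84 × 3,624/10,016 = $819,893.76; over-quota = $2,266,019.84 − $819,893.76 = $1,446,126.08.
In-quota duty = $819,893.76 × 9.5% = $77,889.91. Over-quota duty = $1,446,126.08 × 34% = $491,682.87.
Line duty = $77,889.91 + $491,682.87 = $569,572.78.
Total = $101,483.73 + $0.00 + $569,572.78 = $671,056.51.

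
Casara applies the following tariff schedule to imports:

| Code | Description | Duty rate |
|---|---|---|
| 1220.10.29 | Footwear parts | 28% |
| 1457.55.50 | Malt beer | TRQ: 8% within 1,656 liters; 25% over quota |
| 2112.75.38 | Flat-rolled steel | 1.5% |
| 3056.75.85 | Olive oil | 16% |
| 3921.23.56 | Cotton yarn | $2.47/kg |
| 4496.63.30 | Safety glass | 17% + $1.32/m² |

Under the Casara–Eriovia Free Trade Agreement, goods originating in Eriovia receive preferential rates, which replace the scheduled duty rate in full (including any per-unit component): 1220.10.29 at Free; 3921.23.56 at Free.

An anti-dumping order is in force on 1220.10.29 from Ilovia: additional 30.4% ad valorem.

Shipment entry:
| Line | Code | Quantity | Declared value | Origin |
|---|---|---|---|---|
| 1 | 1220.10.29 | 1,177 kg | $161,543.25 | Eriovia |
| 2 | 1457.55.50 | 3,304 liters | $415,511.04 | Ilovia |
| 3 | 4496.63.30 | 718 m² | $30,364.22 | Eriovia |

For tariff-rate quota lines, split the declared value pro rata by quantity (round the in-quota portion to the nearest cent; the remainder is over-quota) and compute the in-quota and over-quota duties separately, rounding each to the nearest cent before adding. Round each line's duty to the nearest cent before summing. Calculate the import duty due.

$74,583.48

Line 1 (1220.10.29, Eriovia, 1,177 kg, $161,543.25):
Base rate for 1220.10.29 is 28%.
Origin Eriovia qualifies under the Casara–Eriovia agreement and 1220.10.29 is covered: preferential rate Free applies instead.
The additional-duty order on 1220.10.29 targets Ilovia, not Eriovia; it does not apply.
Duty = $161,543.25 × 0% = $0.00.
Line 2 (1457.55.50, Ilovia, 3,304 liters, $415,511.04):
Code 1457.55.50 is under a tariff-rate quota (threshold 1,656 liters). In-quota: 1,656 liters at 8%; over-quota: 1,648 liters at 25%.
Pro-rata value split: in-quota = $415,511.04 × 1,656/3,304 = $208,258.56; over-quota = $415,511.04 − $208,258.56 = $207,252.48.
In-quota duty = $208,258.56 × 8% = $16,660.68. Over-quota duty = $207,252.48 × 25% = $51,813.12.
Line duty = $16,660.68 + $51,813.12 = $68,473.80.
Line 3 (4496.63.30, Eriovia, 718 m², $30,364.22):
Base rate for 4496.63.30 is 17% + $1.32/m².
Origin Eriovia is the FTA partner but 4496.63.30 is not on the preference list; base rate stands.
Duty = $30,364.22 × 17% + 718 × $1.32 = $6,109.68.
Total = $0.00 + $68,473.80 + $6,109.68 = $74,583.48.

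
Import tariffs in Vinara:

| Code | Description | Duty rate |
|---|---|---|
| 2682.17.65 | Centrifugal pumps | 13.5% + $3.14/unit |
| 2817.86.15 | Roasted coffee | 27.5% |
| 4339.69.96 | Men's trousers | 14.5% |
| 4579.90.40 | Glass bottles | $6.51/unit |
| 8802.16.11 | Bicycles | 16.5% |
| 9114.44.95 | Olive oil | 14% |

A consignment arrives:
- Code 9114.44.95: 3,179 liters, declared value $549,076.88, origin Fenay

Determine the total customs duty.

$76,870.76

Line 1 (9114.44.95, Fenay, 3,179 liters, $549,076.88):
Base rate for 9114.44.95 is 14%.
Duty = $549,076.88 × 14% = $76,870.76.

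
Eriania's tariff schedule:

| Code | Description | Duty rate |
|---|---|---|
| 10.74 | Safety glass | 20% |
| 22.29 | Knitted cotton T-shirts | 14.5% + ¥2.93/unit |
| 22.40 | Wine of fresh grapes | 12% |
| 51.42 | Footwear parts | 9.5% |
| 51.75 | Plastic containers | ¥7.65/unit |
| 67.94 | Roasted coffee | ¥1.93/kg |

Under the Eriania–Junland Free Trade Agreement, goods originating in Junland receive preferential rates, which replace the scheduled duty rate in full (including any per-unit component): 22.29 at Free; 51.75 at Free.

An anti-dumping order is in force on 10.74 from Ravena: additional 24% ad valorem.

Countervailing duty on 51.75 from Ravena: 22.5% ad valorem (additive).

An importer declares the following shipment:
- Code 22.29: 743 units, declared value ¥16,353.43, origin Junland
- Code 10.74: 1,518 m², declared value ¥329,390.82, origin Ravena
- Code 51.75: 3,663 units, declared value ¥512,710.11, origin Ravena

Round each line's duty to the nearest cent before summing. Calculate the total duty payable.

¥288,313.68

Line 1 (22.29, Junland, 743 units, ¥16,353.43):
Base rate for 22.29 is 14.5% + ¥2.93/unit.
Origin Junland qualifies under the Eriania–Junland agreement and 22.29 is covered: preferential rate Free applies instead.
Duty = ¥16,353.43 × 0% = ¥0.00.
Line 2 (10.74, Ravena, 1,518 m², ¥329,390.82):
Base rate for 10.74 is 20%.
Additional duty on 10.74 from Ravena: +24%. Applied ad valorem rate: 20% + 24% = 44%.
Duty = ¥329,390.82 × 44% = ¥144,931.96.
Line 3 (51.75, Ravena, 3,663 units, ¥512,710.11):
Base rate for 51.75 is ¥7.65/unit.
51.75 has an FTA preferential rate, but origin Ravena is not Junland; base rate stands.
Additional duty on 51.75 from Ravena: +22.5% ad valorem. Applied ad valorem rate = 22.5%.
Duty = ¥512,710.11 × 22.5% + 3,663 × ¥7.65 = ¥143,381.72.
Total = ¥0.00 + ¥144,931.96 + ¥143,381.72 = ¥288,313.68.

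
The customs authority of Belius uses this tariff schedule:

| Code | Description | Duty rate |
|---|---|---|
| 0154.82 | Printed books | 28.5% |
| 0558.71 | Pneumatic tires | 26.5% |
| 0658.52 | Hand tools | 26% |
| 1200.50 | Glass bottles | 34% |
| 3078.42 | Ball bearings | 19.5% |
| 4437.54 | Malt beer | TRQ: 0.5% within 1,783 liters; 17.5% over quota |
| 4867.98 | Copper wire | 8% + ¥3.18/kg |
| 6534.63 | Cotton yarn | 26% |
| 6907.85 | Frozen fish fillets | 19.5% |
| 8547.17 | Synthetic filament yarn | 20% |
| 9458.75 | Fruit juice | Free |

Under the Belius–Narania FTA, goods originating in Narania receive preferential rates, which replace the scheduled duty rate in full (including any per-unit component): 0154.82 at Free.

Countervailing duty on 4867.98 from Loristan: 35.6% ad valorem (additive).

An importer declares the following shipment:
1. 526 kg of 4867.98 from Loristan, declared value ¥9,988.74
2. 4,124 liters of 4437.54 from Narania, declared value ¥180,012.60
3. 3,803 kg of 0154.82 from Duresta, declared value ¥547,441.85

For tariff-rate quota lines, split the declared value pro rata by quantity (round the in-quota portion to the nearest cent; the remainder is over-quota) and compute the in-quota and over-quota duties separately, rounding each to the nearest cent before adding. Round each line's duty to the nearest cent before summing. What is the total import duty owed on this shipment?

Line 1 (4867.98, Loristan, 526 kg, ¥9,988.74):
Base rate for 4867.98 is 8% + ¥3.18/kg.
Additional duty on 4867.98 from Loristan: +35.6%. Applied ad valorem rate: 8% + 35.6% = 43.6%.
Duty = ¥9,988.74 × 43.6% + 526 × ¥3.18 = ¥6,027.77.
Line 2 (4437.54, Narania, 4,124 liters, ¥180,012.60):
Code 4437.54 is under a tariff-rate quota (threshold 1,783 liters). In-quota: 1,783 liters at 0.5%; over-quota: 2,341 liters at 17.5%.
Pro-rata value split: in-quota = ¥180,012.60 × 1,783/4,124 = ¥77,827.95; over-quota = ¥180,012.60 − ¥77,827.95 = ¥102,184.65.
In-quota duty = ¥77,827.95 × 0.5% = ¥389.14. Over-quota duty = ¥102,184.65 × 17.5% = ¥17,882.31.
Line duty = ¥389.14 + ¥17,882.31 = ¥18,271.45.
Line 3 (0154.82, Duresta, 3,803 kg, ¥547,441.85):
Base rate for 0154.82 is 28.5%.
0154.82 has an FTA preferential rate, but origin Duresta is not Narania; base rate stands.
Duty = ¥547,441.85 × 28.5% = ¥156,020.93.
Total = ¥6,027.77 + ¥18,271.45 + ¥156,020.93 = ¥180,320.15.

¥180,320.15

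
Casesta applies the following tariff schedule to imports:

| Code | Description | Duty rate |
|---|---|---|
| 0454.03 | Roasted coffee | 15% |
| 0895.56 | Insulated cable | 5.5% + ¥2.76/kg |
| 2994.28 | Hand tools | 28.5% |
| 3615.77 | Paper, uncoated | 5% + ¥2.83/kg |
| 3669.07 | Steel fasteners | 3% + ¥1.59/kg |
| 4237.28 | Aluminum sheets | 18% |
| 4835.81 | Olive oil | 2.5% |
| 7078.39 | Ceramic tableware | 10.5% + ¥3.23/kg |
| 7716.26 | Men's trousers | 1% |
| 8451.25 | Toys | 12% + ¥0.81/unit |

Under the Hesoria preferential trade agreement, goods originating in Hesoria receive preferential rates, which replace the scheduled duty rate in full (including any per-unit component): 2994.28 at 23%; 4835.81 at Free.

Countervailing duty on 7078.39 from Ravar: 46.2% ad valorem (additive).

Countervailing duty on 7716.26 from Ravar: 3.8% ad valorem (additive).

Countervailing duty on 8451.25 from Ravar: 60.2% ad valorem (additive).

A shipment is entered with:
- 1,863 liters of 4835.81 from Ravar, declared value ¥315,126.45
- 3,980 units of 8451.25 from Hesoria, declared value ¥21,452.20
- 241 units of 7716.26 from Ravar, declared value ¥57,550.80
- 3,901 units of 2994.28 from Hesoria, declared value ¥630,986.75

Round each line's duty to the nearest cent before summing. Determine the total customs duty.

¥161,565.61

Line 1 (4835.81, Ravar, 1,863 liters, ¥315,126.45):
Base rate for 4835.81 is 2.5%.
4835.81 has an FTA preferential rate, but origin Ravar is not Hesoria; base rate stands.
Duty = ¥315,126.45 × 2.5% = ¥7,878.16.
Line 2 (8451.25, Hesoria, 3,980 units, ¥21,452.20):
Base rate for 8451.25 is 12% + ¥0.81/unit.
Origin Hesoria is the FTA partner but 8451.25 is not on the preference list; base rate stands.
The additional-duty order on 8451.25 targets Ravar, not Hesoria; it does not apply.
Duty = ¥21,452.20 × 12% + 3,980 × ¥0.81 = ¥5,798.06.
Line 3 (7716.26, Ravar, 241 units, ¥57,550.80):
Base rate for 7716.26 is 1%.
Additional duty on 7716.26 from Ravar: +3.8%. Applied ad valorem rate: 1% + 3.8% = 4.8%.
Duty = ¥57,550.80 × 4.8% = ¥2,762.44.
Line 4 (2994.28, Hesoria, 3,901 units, ¥630,986.75):
Base rate for 2994.28 is 28.5%.
Origin Hesoria qualifies under the Casesta–Hesoria agreement and 2994.28 is covered: preferential rate 23% applies instead.
Duty = ¥630,986.75 × 23% = ¥145,126.95.
Total = ¥7,878.16 + ¥5,798.06 + ¥2,762.44 + ¥145,126.95 = ¥161,565.61.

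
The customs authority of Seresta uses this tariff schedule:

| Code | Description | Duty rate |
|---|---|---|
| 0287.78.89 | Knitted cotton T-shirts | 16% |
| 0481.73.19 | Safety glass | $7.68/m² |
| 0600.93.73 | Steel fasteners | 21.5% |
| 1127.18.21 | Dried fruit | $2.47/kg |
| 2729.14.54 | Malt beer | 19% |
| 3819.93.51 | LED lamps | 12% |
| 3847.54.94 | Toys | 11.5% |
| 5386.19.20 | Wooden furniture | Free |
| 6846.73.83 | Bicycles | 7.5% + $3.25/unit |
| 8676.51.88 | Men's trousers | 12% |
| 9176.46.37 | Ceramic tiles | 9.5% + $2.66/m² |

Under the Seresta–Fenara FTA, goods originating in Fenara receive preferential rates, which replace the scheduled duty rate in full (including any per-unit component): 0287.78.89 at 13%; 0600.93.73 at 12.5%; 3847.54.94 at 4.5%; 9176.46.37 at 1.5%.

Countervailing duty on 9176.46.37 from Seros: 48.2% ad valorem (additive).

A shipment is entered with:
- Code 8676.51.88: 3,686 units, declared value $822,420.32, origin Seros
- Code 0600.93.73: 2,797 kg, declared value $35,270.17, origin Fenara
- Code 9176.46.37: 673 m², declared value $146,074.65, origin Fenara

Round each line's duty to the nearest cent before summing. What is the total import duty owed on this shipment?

$105,290.33

Line 1 (8676.51.88, Seros, 3,686 units, $822,420.32):
Base rate for 8676.51.88 is 12%.
Duty = $822,420.32 × 12% = $98,690.44.
Line 2 (0600.93.73, Fenara, 2,797 kg, $35,270.17):
Base rate for 0600.93.73 is 21.5%.
Origin Fenara qualifies under the Seresta–Fenara agreement and 0600.93.73 is covered: preferential rate 12.5% applies instead.
Duty = $35,270.17 × 12.5% = $4,408.77.
Line 3 (9176.46.37, Fenara, 673 m², $146,074.65):
Base rate for 9176.46.37 is 9.5% + $2.66/m².
Origin Fenara qualifies under the Seresta–Fenara agreement and 9176.46.37 is covered: preferential rate 1.5% applies instead.
The additional-duty order on 9176.46.37 targets Seros, not Fenara; it does not apply.
Duty = $146,074.65 × 1.5% = $2,191.12.
Total = $98,690.44 + $4,408.77 + $2,191.12 = $105,290.33.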